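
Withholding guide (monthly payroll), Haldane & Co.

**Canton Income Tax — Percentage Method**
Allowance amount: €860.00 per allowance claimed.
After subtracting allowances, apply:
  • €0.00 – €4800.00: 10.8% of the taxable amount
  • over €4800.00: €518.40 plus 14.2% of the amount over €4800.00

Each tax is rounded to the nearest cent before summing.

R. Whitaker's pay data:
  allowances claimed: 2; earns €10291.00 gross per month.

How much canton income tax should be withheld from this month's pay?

Canton Income Tax: taxable = €10291.00 − 2×€860.00 = €8571.00
  €518.40 + 14.2% × (€8571.00 − €4800.00) = €518.40 + 14.2% × €3771.00 = €1053.88

€1053.88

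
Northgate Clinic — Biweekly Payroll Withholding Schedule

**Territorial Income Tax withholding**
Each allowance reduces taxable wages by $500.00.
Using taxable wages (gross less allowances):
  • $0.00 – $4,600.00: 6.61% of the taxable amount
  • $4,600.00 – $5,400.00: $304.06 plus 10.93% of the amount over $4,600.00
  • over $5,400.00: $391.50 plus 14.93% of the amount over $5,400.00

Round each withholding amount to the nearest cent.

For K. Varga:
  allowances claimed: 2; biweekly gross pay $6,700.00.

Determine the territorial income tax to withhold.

Territorial Income Tax: taxable = $6,700.00 − 2×$500.00 = $5,700.00
  $391.50 + 14.93% × ($5,700.00 − $5,400.00) = $391.50 + 14.93% × $300.00 = $436.29

$436.29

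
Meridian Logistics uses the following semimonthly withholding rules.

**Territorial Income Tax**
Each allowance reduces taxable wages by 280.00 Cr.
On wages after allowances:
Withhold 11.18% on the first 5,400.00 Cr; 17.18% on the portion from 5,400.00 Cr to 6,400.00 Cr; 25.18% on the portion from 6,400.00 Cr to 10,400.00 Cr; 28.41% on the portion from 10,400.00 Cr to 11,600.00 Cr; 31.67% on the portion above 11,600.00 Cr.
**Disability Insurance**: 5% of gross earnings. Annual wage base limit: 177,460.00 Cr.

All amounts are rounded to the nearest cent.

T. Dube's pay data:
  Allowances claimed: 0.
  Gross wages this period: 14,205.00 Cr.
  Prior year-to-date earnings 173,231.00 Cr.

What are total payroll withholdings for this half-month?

Territorial Income Tax: taxable = 14,205.00 Cr
  2,123.64 Cr + 31.67% × (14,205.00 Cr − 11,600.00 Cr) = 2,123.64 Cr + 31.67% × 2,605.00 Cr = 2,948.64 Cr
Disability Insurance: cap 177,460.00 Cr − YTD 173,231.00 Cr = 4,229.00 Cr subject; 5% × 4,229.00 Cr = 211.45 Cr
Total: 2,948.64 Cr + 211.45 Cr = 3,160.09 Cr

3,160.09 Cr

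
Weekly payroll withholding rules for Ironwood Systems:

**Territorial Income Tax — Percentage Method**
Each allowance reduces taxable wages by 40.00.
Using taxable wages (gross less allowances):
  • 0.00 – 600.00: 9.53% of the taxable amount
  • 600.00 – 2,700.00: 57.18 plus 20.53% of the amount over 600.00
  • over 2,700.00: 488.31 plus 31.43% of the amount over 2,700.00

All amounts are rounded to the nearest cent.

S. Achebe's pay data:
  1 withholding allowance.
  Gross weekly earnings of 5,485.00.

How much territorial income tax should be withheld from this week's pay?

1,351.06

Territorial Income Tax: taxable = 5,485.00 − 1×40.00 = 5,445.00
  488.31 + 31.43% × (5,445.00 − 2,700.00) = 488.31 + 31.43% × 2,745.00 = 1,351.06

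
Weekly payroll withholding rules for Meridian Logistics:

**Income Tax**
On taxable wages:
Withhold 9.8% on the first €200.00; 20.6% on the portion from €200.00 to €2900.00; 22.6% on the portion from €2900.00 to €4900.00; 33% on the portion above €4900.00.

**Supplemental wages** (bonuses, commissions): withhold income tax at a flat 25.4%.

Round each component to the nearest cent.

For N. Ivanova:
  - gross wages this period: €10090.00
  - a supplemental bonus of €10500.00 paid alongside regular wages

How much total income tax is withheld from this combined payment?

€5407.50

Income Tax: taxable = €10090.00
  €1027.80 + 33% × (€10090.00 − €4900.00) = €1027.80 + 33% × €5190.00 = €2740.50
Supplemental (25.4% flat on bonus): 25.4% × €10500.00 = €2667.00
Total income tax: €2740.50 + €2667.00 = €5407.50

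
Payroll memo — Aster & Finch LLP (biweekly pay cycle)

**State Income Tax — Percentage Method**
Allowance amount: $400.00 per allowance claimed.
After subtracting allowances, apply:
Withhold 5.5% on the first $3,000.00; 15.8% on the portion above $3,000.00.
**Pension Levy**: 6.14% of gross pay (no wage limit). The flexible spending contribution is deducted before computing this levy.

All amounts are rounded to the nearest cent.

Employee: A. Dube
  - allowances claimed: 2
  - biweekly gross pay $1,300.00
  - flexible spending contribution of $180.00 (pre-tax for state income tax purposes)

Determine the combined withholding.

$86.37

State Income Tax: taxable = $1,300.00 − $180.00 − 2×$400.00 = $320.00
  5.5% × $320.00 = $17.60
Pension Levy: 6.14% × $1,120.00 = $68.77
Total: $17.60 + $68.77 = $86.37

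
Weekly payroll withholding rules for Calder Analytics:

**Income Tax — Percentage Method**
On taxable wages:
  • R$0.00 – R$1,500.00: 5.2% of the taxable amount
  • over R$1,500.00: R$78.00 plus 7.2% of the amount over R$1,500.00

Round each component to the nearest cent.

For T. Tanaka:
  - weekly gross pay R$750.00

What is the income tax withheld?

R$39.00

Income Tax: taxable = R$750.00
  5.2% × R$750.00 = R$39.00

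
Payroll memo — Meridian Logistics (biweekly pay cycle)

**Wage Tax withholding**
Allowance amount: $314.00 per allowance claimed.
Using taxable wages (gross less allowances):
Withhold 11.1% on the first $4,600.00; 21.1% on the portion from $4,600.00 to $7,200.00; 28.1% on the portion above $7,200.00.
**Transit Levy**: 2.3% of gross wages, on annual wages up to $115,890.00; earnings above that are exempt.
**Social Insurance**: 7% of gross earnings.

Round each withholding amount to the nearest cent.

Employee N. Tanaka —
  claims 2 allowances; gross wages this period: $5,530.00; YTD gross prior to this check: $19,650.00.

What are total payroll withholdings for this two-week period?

Wage Tax: taxable = $5,530.00 − 2×$314.00 = $4,902.00
  $510.60 + 21.1% × ($4,902.00 − $4,600.00) = $510.60 + 21.1% × $302.00 = $574.32
Transit Levy: 2.3% × $5,530.00 = $127.19
Social Insurance: 7% × $5,530.00 = $387.10
Total: $574.32 + $127.19 + $387.10 = $1,088.61

$1,088.61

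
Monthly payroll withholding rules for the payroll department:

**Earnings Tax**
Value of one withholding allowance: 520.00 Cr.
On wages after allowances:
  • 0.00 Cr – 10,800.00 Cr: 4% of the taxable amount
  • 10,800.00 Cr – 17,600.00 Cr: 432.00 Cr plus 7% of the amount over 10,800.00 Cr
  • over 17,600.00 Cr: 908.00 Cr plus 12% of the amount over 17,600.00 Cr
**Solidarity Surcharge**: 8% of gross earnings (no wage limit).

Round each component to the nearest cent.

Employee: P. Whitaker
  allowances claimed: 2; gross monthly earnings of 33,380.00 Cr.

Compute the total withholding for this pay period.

5,347.20 Cr

Earnings Tax: taxable = 33,380.00 Cr − 2×520.00 Cr = 32,340.00 Cr
  908.00 Cr + 12% × (32,340.00 Cr − 17,600.00 Cr) = 908.00 Cr + 12% × 14,740.00 Cr = 2,676.80 Cr
Solidarity Surcharge: 8% × 33,380.00 Cr = 2,670.40 Cr
Total: 2,676.80 Cr + 2,670.40 Cr = 5,347.20 Cr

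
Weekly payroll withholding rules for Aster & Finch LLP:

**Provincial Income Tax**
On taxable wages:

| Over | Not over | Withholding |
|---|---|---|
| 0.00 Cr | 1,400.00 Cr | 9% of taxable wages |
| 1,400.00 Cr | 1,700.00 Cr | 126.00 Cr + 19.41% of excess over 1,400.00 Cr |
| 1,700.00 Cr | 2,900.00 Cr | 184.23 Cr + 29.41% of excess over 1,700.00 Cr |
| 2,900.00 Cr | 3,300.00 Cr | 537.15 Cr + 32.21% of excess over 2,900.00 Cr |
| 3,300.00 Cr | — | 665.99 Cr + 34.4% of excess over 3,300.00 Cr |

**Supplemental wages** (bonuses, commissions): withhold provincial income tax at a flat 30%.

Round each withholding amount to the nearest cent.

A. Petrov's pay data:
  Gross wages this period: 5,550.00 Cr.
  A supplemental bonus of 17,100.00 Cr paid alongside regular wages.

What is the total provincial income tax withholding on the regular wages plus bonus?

6,569.99 Cr

Provincial Income Tax: taxable = 5,550.00 Cr
  665.99 Cr + 34.4% × (5,550.00 Cr − 3,300.00 Cr) = 665.99 Cr + 34.4% × 2,250.00 Cr = 1,439.99 Cr
Supplemental (30% flat on bonus): 30% × 17,100.00 Cr = 5,130.00 Cr
Total provincial income tax: 1,439.99 Cr + 5,130.00 Cr = 6,569.99 Cr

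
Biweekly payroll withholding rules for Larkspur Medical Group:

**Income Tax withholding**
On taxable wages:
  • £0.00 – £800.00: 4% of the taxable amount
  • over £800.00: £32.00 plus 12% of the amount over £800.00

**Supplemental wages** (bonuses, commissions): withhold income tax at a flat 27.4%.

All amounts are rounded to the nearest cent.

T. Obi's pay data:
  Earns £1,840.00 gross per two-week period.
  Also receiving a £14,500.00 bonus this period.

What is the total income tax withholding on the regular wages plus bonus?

£4,129.80

Income Tax: taxable = £1,840.00
  £32.00 + 12% × (£1,840.00 − £800.00) = £32.00 + 12% × £1,040.00 = £156.80
Supplemental (27.4% flat on bonus): 27.4% × £14,500.00 = £3,973.00
Total income tax: £156.80 + £3,973.00 = £4,129.80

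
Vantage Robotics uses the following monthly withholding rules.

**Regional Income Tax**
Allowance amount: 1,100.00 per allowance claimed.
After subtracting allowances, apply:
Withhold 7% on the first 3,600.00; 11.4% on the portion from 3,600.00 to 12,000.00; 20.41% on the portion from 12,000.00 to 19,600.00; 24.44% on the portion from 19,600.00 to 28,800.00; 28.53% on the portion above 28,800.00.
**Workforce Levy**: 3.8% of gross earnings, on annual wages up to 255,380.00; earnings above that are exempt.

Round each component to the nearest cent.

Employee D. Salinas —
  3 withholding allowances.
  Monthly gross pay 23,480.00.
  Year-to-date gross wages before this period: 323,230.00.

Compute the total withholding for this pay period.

Regional Income Tax: taxable = 23,480.00 − 3×1,100.00 = 20,180.00
  2,760.76 + 24.44% × (20,180.00 − 19,600.00) = 2,760.76 + 24.44% × 580.00 = 2,902.51
Workforce Levy: YTD 323,230.00 ≥ cap 255,380.00 → 0.00
Total: 2,902.51 + 0.00 = 2,902.51

2,902.51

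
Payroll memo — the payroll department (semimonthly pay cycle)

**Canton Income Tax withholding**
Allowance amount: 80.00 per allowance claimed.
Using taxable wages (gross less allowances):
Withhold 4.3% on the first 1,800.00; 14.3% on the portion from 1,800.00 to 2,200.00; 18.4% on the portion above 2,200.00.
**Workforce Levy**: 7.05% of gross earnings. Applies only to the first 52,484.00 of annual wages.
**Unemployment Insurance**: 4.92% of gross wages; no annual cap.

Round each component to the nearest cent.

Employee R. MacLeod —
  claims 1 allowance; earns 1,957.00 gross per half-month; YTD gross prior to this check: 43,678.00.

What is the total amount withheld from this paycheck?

322.66

Canton Income Tax: taxable = 1,957.00 − 1×80.00 = 1,877.00
  77.40 + 14.3% × (1,877.00 − 1,800.00) = 77.40 + 14.3% × 77.00 = 88.41
Workforce Levy: 7.05% × 1,957.00 = 137.97
Unemployment Insurance: 4.92% × 1,957.00 = 96.28
Total: 88.41 + 137.97 + 96.28 = 322.66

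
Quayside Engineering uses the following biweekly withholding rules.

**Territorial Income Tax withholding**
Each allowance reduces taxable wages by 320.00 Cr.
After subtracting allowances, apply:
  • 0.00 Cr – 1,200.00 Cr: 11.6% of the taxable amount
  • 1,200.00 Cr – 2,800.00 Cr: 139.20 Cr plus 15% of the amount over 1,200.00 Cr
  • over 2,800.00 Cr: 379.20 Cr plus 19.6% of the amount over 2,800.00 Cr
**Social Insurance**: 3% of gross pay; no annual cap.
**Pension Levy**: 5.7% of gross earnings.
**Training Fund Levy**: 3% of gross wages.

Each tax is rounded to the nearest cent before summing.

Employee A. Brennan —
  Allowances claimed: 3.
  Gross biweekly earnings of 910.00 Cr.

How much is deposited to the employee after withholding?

803.53 Cr

Territorial Income Tax: taxable = 910.00 Cr − 3×320.00 Cr = -50.00 Cr
  Taxable ≤ 0 → 0.00 Cr
Social Insurance: 3% × 910.00 Cr = 27.30 Cr
Pension Levy: 5.7% × 910.00 Cr = 51.87 Cr
Training Fund Levy: 3% × 910.00 Cr = 27.30 Cr
Total withheld: 0.00 Cr + 27.30 Cr + 51.87 Cr + 27.30 Cr = 106.47 Cr
Net pay: 910.00 Cr − 106.47 Cr = 803.53 Cr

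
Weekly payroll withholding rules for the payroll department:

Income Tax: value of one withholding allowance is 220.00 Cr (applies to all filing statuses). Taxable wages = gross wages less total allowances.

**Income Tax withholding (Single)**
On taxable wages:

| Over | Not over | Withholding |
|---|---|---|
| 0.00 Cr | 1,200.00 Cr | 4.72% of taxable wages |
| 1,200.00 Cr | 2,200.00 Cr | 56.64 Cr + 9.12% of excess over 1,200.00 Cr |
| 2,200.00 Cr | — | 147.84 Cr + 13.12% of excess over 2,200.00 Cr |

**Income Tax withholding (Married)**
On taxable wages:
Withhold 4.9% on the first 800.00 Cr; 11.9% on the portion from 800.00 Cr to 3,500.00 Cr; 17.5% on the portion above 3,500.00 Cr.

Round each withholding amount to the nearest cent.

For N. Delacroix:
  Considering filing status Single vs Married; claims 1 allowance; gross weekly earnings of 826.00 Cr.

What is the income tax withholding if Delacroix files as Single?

28.60 Cr

Income Tax (Single): taxable = 826.00 Cr − 1×220.00 Cr = 606.00 Cr
  4.72% × 606.00 Cr = 28.60 Cr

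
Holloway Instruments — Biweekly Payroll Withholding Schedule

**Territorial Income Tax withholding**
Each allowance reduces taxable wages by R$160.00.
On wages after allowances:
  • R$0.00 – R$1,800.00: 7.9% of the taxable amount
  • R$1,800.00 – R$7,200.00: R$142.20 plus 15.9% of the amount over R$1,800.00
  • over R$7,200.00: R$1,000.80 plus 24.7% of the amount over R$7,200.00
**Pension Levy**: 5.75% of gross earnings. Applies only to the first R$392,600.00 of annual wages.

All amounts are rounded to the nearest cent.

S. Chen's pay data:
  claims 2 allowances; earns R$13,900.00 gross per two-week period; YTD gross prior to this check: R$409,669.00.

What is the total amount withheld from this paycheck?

Territorial Income Tax: taxable = R$13,900.00 − 2×R$160.00 = R$13,580.00
  R$1,000.80 + 24.7% × (R$13,580.00 − R$7,200.00) = R$1,000.80 + 24.7% × R$6,380.00 = R$2,576.66
Pension Levy: YTD R$409,669.00 ≥ cap R$392,600.00 → R$0.00
Total: R$2,576.66 + R$0.00 = R$2,576.66

R$2,576.66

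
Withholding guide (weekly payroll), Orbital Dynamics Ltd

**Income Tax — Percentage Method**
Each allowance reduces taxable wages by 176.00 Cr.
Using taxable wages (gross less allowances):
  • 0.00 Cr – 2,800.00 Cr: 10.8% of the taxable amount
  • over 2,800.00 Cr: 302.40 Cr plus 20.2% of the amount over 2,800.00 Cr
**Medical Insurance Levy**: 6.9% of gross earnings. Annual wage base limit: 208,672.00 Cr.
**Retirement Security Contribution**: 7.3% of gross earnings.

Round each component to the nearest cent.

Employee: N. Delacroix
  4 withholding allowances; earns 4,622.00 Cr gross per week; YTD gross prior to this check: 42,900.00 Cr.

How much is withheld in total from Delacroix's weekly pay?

1,184.57 Cr

Income Tax: taxable = 4,622.00 Cr − 4×176.00 Cr = 3,918.00 Cr
  302.40 Cr + 20.2% × (3,918.00 Cr − 2,800.00 Cr) = 302.40 Cr + 20.2% × 1,118.00 Cr = 528.24 Cr
Medical Insurance Levy: 6.9% × 4,622.00 Cr = 318.92 Cr
Retirement Security Contribution: 7.3% × 4,622.00 Cr = 337.41 Cr
Total: 528.24 Cr + 318.92 Cr + 337.41 Cr = 1,184.57 Cr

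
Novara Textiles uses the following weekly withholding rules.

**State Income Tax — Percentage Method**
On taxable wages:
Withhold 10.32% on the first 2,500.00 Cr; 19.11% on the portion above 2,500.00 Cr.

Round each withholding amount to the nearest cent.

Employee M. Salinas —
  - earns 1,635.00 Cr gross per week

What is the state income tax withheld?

State Income Tax: taxable = 1,635.00 Cr
  10.32% × 1,635.00 Cr = 168.73 Cr

168.73 Cr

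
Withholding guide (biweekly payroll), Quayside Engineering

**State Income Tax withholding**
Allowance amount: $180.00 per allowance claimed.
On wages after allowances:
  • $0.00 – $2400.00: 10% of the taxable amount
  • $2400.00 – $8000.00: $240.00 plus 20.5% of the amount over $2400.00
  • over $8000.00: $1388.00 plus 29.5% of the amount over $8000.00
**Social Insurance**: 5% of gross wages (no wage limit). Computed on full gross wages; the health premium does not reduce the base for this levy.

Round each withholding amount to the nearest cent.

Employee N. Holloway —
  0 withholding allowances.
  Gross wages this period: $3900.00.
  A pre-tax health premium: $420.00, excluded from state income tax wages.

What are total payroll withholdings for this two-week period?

$656.40

State Income Tax: taxable = $3900.00 − $420.00 = $3480.00
  $240.00 + 20.5% × ($3480.00 − $2400.00) = $240.00 + 20.5% × $1080.00 = $461.40
Social Insurance: 5% × $3900.00 = $195.00
Total: $461.40 + $195.00 = $656.40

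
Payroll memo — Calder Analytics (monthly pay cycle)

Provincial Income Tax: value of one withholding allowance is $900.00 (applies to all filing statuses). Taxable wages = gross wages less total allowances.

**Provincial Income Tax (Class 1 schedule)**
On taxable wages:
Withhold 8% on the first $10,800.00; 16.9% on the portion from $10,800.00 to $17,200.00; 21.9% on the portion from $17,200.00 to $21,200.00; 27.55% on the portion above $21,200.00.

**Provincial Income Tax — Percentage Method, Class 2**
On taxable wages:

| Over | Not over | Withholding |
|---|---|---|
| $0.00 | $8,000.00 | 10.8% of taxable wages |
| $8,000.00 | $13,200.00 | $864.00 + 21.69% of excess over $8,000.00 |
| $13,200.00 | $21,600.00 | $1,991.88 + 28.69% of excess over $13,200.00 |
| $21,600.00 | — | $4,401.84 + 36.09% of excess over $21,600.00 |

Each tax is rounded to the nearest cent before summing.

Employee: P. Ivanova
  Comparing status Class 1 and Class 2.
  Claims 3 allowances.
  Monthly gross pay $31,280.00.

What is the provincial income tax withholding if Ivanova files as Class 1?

Provincial Income Tax (Class 1): taxable = $31,280.00 − 3×$900.00 = $28,580.00
  $2,821.60 + 27.55% × ($28,580.00 − $21,200.00) = $2,821.60 + 27.55% × $7,380.00 = $4,854.79

$4,854.79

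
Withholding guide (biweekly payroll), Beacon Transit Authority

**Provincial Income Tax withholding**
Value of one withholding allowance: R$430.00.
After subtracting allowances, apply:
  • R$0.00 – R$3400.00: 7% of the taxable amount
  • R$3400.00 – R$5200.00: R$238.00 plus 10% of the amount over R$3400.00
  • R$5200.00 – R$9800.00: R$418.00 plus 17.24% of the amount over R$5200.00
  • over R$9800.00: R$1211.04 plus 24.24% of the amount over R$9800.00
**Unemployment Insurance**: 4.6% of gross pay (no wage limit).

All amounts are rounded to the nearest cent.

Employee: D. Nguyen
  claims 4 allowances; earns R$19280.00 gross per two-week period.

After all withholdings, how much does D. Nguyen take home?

R$15301.06

Provincial Income Tax: taxable = R$19280.00 − 4×R$430.00 = R$17560.00
  R$1211.04 + 24.24% × (R$17560.00 − R$9800.00) = R$1211.04 + 24.24% × R$7760.00 = R$3092.06
Unemployment Insurance: 4.6% × R$19280.00 = R$886.88
Total withheld: R$3092.06 + R$886.88 = R$3978.94
Net pay: R$19280.00 − R$3978.94 = R$15301.06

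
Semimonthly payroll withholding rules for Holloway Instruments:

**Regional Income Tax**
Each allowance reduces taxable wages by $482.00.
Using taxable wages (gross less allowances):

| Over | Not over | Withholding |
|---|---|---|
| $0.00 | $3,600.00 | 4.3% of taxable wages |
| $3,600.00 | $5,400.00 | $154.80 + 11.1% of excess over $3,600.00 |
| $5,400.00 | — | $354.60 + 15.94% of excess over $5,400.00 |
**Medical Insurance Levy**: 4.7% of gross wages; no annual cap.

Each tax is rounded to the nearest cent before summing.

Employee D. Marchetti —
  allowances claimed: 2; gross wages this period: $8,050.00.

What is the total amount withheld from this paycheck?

Regional Income Tax: taxable = $8,050.00 − 2×$482.00 = $7,086.00
  $354.60 + 15.94% × ($7,086.00 − $5,400.00) = $354.60 + 15.94% × $1,686.00 = $623.35
Medical Insurance Levy: 4.7% × $8,050.00 = $378.35
Total: $623.35 + $378.35 = $1,001.70

$1,001.70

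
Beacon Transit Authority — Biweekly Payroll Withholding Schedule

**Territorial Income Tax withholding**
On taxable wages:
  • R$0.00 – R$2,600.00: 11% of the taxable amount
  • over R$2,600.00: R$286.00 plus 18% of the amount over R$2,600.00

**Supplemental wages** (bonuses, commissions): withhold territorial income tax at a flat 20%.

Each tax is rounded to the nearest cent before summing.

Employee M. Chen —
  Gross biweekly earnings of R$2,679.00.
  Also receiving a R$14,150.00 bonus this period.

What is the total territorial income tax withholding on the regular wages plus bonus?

Territorial Income Tax: taxable = R$2,679.00
  R$286.00 + 18% × (R$2,679.00 − R$2,600.00) = R$286.00 + 18% × R$79.00 = R$300.22
Supplemental (20% flat on bonus): 20% × R$14,150.00 = R$2,830.00
Total territorial income tax: R$300.22 + R$2,830.00 = R$3,130.22

R$3,130.22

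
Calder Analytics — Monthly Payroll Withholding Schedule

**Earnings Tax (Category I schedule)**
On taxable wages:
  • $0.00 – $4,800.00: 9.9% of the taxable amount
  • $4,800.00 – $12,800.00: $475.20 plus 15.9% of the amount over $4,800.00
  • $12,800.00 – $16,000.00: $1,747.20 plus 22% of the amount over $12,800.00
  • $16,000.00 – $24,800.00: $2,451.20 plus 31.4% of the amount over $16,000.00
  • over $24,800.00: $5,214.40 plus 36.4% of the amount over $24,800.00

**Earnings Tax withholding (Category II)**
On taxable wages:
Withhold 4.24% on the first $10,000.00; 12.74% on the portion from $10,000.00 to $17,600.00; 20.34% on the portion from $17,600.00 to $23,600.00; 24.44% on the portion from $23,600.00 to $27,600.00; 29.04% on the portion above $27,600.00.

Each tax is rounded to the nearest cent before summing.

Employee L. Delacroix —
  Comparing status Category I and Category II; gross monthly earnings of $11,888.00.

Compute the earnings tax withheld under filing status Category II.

$664.53

Earnings Tax (Category II): taxable = $11,888.00
  $424.00 + 12.74% × ($11,888.00 − $10,000.00) = $424.00 + 12.74% × $1,888.00 = $664.53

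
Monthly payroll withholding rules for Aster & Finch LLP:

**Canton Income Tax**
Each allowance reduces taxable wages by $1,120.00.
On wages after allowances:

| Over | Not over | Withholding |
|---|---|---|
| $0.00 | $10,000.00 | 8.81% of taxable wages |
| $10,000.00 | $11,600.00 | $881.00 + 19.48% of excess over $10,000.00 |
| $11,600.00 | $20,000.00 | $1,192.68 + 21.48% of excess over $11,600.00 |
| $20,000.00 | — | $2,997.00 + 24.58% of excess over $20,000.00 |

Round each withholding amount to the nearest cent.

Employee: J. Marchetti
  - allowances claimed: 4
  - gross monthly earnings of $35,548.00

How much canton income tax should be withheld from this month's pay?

$5,717.51

Canton Income Tax: taxable = $35,548.00 − 4×$1,120.00 = $31,068.00
  $2,997.00 + 24.58% × ($31,068.00 − $20,000.00) = $2,997.00 + 24.58% × $11,068.00 = $5,717.51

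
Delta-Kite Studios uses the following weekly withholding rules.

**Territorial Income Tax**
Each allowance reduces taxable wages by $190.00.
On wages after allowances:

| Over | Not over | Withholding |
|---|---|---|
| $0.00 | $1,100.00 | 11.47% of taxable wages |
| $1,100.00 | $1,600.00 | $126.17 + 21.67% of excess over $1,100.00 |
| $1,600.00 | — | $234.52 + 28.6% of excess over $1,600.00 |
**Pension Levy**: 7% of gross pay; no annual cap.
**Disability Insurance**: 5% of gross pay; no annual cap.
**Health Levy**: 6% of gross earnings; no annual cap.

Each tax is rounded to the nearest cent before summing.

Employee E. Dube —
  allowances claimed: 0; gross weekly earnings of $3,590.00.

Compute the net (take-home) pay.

$2,140.14

Territorial Income Tax: taxable = $3,590.00
  $234.52 + 28.6% × ($3,590.00 − $1,600.00) = $234.52 + 28.6% × $1,990.00 = $803.66
Pension Levy: 7% × $3,590.00 = $251.30
Disability Insurance: 5% × $3,590.00 = $179.50
Health Levy: 6% × $3,590.00 = $215.40
Total withheld: $803.66 + $251.30 + $179.50 + $215.40 = $1,449.86
Net pay: $3,590.00 − $1,449.86 = $2,140.14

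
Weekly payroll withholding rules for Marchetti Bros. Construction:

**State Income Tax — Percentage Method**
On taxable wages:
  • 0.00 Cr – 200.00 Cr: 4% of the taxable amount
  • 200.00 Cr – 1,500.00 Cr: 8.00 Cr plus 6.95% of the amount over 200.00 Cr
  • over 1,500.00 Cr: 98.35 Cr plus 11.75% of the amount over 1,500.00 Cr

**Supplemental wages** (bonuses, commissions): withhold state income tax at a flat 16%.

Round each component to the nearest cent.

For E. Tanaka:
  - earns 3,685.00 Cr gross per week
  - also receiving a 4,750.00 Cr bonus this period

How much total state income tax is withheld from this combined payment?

1,115.09 Cr

State Income Tax: taxable = 3,685.00 Cr
  98.35 Cr + 11.75% × (3,685.00 Cr − 1,500.00 Cr) = 98.35 Cr + 11.75% × 2,185.00 Cr = 355.09 Cr
Supplemental (16% flat on bonus): 16% × 4,750.00 Cr = 760.00 Cr
Total state income tax: 355.09 Cr + 760.00 Cr = 1,115.09 Cr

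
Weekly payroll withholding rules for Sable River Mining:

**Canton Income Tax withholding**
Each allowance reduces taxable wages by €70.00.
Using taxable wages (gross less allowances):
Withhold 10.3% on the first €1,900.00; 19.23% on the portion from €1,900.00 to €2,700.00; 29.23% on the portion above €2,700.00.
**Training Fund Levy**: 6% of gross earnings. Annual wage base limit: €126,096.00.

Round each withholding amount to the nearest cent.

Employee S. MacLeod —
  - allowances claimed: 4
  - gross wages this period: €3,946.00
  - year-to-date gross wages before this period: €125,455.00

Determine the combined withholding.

Canton Income Tax: taxable = €3,946.00 − 4×€70.00 = €3,666.00
  €349.54 + 29.23% × (€3,666.00 − €2,700.00) = €349.54 + 29.23% × €966.00 = €631.90
Training Fund Levy: cap €126,096.00 − YTD €125,455.00 = €641.00 subject; 6% × €641.00 = €38.46
Total: €631.90 + €38.46 = €670.36

€670.36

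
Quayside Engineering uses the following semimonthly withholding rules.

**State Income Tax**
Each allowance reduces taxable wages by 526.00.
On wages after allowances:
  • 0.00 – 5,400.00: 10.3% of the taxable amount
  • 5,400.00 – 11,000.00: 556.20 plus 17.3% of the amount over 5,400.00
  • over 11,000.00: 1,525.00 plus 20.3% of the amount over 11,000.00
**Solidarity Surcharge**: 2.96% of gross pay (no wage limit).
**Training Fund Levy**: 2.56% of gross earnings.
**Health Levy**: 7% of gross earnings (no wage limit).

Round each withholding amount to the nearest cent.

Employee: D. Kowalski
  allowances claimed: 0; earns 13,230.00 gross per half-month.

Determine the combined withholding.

State Income Tax: taxable = 13,230.00
  1,525.00 + 20.3% × (13,230.00 − 11,000.00) = 1,525.00 + 20.3% × 2,230.00 = 1,977.69
Solidarity Surcharge: 2.96% × 13,230.00 = 391.61
Training Fund Levy: 2.56% × 13,230.00 = 338.69
Health Levy: 7% × 13,230.00 = 926.10
Total: 1,977.69 + 391.61 + 338.69 + 926.10 = 3,634.09

3,634.09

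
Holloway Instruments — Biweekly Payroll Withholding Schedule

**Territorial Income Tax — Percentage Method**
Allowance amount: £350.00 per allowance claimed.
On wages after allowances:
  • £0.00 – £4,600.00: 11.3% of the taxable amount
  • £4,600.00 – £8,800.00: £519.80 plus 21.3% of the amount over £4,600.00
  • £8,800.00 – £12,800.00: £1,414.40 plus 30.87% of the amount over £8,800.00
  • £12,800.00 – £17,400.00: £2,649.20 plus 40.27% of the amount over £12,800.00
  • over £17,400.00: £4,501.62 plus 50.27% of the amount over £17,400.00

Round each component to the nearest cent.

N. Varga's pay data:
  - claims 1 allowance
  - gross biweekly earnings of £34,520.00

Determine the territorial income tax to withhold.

£12,931.90

Territorial Income Tax: taxable = £34,520.00 − 1×£350.00 = £34,170.00
  £4,501.62 + 50.27% × (£34,170.00 − £17,400.00) = £4,501.62 + 50.27% × £16,770.00 = £12,931.90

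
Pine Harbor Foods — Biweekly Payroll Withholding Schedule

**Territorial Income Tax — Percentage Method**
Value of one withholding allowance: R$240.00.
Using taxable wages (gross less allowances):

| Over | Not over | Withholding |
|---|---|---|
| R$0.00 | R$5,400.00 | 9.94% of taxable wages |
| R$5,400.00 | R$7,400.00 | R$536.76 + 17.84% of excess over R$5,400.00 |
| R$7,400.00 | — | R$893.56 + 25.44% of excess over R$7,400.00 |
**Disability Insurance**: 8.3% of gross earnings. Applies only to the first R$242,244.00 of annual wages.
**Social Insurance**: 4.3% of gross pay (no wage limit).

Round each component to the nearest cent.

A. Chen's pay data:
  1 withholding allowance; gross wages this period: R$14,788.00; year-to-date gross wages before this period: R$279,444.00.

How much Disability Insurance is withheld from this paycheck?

Disability Insurance: YTD R$279,444.00 ≥ cap R$242,244.00 → R$0.00

R$0.00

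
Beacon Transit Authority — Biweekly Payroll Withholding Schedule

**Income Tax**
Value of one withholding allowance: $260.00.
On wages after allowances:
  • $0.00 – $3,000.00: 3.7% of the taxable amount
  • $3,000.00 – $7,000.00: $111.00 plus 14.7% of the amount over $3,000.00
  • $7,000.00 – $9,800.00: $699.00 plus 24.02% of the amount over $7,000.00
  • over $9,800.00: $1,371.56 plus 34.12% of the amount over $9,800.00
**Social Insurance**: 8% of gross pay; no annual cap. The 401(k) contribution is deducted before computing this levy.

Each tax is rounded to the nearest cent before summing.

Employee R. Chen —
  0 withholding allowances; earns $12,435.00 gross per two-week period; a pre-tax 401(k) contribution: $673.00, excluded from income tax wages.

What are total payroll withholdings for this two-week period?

$2,981.95

Income Tax: taxable = $12,435.00 − $673.00 = $11,762.00
  $1,371.56 + 34.12% × ($11,762.00 − $9,800.00) = $1,371.56 + 34.12% × $1,962.00 = $2,040.99
Social Insurance: 8% × $11,762.00 = $940.96
Total: $2,040.99 + $940.96 = $2,981.95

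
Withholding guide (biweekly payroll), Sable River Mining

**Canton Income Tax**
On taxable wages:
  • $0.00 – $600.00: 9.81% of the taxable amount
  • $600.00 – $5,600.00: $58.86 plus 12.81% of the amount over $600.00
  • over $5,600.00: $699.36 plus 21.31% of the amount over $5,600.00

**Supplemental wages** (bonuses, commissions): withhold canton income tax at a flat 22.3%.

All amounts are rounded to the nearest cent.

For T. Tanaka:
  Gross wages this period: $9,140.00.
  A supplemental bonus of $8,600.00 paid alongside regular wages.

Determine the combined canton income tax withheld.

$3,371.53

Canton Income Tax: taxable = $9,140.00
  $699.36 + 21.31% × ($9,140.00 − $5,600.00) = $699.36 + 21.31% × $3,540.00 = $1,453.73
Supplemental (22.3% flat on bonus): 22.3% × $8,600.00 = $1,917.80
Total canton income tax: $1,453.73 + $1,917.80 = $3,371.53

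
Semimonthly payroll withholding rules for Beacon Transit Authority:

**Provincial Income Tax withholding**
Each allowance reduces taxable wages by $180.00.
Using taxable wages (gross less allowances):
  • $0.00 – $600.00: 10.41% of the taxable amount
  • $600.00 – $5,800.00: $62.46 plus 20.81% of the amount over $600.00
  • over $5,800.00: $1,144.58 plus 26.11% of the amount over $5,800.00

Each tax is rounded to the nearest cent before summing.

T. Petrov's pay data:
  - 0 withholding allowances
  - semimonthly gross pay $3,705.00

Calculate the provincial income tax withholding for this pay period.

Provincial Income Tax: taxable = $3,705.00
  $62.46 + 20.81% × ($3,705.00 − $600.00) = $62.46 + 20.81% × $3,105.00 = $708.61

$708.61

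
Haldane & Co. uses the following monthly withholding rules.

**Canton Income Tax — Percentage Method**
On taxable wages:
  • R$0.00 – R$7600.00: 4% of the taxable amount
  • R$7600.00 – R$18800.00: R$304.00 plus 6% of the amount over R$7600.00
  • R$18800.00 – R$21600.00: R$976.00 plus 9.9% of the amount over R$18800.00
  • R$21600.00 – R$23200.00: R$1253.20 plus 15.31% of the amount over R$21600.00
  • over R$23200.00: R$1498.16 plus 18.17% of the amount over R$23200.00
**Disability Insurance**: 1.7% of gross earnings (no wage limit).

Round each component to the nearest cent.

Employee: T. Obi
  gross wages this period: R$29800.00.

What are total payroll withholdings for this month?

R$3203.98

Canton Income Tax: taxable = R$29800.00
  R$1498.16 + 18.17% × (R$29800.00 − R$23200.00) = R$1498.16 + 18.17% × R$6600.00 = R$2697.38
Disability Insurance: 1.7% × R$29800.00 = R$506.60
Total: R$2697.38 + R$506.60 = R$3203.98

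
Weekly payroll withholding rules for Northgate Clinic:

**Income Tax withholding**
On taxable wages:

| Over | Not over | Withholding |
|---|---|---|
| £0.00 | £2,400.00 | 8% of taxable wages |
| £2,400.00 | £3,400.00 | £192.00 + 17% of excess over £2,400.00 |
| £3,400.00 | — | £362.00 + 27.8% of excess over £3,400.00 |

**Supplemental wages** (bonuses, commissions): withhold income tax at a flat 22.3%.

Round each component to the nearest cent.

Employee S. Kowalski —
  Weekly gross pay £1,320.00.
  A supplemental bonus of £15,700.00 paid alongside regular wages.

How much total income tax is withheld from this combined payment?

Income Tax: taxable = £1,320.00
  8% × £1,320.00 = £105.60
Supplemental (22.3% flat on bonus): 22.3% × £15,700.00 = £3,501.10
Total income tax: £105.60 + £3,501.10 = £3,606.70

£3,606.70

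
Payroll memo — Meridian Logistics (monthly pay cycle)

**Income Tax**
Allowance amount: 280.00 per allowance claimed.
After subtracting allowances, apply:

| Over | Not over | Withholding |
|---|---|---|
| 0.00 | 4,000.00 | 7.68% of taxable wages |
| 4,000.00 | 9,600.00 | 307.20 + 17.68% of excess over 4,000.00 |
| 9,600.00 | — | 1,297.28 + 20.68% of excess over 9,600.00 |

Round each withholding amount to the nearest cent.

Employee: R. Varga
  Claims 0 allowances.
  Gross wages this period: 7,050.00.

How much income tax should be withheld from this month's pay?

846.44

Income Tax: taxable = 7,050.00
  307.20 + 17.68% × (7,050.00 − 4,000.00) = 307.20 + 17.68% × 3,050.00 = 846.44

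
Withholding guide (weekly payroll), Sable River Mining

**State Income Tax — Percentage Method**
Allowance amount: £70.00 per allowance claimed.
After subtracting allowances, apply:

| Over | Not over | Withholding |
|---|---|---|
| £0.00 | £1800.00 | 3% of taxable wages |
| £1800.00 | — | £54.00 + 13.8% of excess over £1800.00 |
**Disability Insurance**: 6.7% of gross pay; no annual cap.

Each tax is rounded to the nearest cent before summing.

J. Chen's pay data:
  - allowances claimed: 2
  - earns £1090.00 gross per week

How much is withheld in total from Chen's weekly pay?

£101.53

State Income Tax: taxable = £1090.00 − 2×£70.00 = £950.00
  3% × £950.00 = £28.50
Disability Insurance: 6.7% × £1090.00 = £73.03
Total: £28.50 + £73.03 = £101.53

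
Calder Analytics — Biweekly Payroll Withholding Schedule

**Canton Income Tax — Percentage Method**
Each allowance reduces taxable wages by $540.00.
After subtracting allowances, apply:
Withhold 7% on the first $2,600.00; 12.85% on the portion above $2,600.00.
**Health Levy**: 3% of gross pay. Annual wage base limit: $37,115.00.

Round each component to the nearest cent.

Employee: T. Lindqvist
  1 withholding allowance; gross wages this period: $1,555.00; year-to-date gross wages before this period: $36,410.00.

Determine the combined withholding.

$92.20

Canton Income Tax: taxable = $1,555.00 − 1×$540.00 = $1,015.00
  7% × $1,015.00 = $71.05
Health Levy: cap $37,115.00 − YTD $36,410.00 = $705.00 subject; 3% × $705.00 = $21.15
Total: $71.05 + $21.15 = $92.20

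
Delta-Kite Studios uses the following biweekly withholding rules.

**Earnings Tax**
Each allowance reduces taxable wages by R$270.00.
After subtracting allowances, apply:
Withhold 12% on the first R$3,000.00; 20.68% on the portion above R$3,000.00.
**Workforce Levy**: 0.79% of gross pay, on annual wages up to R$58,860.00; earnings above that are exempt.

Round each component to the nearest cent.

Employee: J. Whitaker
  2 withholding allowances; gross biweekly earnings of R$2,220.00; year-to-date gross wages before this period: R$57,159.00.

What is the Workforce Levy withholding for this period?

R$13.44

Workforce Levy: cap R$58,860.00 − YTD R$57,159.00 = R$1,701.00 subject; 0.79% × R$1,701.00 = R$13.44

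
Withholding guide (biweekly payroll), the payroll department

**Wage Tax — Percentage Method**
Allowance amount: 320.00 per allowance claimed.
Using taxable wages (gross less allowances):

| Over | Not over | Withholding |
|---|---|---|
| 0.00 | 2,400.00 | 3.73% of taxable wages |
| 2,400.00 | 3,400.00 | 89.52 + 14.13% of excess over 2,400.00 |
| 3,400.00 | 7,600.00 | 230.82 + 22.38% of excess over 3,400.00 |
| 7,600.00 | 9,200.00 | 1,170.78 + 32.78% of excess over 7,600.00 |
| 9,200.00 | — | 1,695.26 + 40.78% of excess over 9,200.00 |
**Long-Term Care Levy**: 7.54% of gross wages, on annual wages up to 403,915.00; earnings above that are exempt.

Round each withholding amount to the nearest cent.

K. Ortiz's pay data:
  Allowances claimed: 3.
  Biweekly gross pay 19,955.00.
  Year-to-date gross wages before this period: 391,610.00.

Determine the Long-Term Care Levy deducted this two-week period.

927.80

Long-Term Care Levy: cap 403,915.00 − YTD 391,610.00 = 12,305.00 subject; 7.54% × 12,305.00 = 927.80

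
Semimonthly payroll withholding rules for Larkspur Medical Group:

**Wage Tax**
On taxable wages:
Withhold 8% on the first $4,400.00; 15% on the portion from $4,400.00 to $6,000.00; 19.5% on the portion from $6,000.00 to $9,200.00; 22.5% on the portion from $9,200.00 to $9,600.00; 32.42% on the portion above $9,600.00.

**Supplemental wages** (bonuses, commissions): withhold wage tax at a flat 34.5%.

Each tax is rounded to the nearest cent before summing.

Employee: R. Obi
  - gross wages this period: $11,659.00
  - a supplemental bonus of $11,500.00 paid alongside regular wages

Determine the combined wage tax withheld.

$5,941.03

Wage Tax: taxable = $11,659.00
  $1,306.00 + 32.42% × ($11,659.00 − $9,600.00) = $1,306.00 + 32.42% × $2,059.00 = $1,973.53
Supplemental (34.5% flat on bonus): 34.5% × $11,500.00 = $3,967.50
Total wage tax: $1,973.53 + $3,967.50 = $5,941.03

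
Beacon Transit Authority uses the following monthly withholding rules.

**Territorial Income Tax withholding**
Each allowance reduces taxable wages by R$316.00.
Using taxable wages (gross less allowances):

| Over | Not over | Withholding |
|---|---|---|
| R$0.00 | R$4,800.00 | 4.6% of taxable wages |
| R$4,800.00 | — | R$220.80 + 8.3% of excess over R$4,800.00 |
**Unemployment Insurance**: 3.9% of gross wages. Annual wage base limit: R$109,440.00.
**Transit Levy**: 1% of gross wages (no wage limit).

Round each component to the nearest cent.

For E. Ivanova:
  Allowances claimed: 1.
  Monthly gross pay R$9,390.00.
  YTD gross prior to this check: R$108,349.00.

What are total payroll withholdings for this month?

Territorial Income Tax: taxable = R$9,390.00 − 1×R$316.00 = R$9,074.00
  R$220.80 + 8.3% × (R$9,074.00 − R$4,800.00) = R$220.80 + 8.3% × R$4,274.00 = R$575.54
Unemployment Insurance: cap R$109,440.00 − YTD R$108,349.00 = R$1,091.00 subject; 3.9% × R$1,091.00 = R$42.55
Transit Levy: 1% × R$9,390.00 = R$93.90
Total: R$575.54 + R$42.55 + R$93.90 = R$711.99

R$711.99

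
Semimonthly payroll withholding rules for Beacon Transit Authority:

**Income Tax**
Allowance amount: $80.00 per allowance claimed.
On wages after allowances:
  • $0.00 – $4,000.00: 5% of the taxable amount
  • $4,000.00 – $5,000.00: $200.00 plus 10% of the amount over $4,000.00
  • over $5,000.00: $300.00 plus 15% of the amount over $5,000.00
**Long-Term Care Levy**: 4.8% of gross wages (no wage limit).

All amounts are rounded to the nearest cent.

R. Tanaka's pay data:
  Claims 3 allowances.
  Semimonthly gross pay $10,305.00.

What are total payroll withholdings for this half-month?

$1,554.39

Income Tax: taxable = $10,305.00 − 3×$80.00 = $10,065.00
  $300.00 + 15% × ($10,065.00 − $5,000.00) = $300.00 + 15% × $5,065.00 = $1,059.75
Long-Term Care Levy: 4.8% × $10,305.00 = $494.64
Total: $1,059.75 + $494.64 = $1,554.39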